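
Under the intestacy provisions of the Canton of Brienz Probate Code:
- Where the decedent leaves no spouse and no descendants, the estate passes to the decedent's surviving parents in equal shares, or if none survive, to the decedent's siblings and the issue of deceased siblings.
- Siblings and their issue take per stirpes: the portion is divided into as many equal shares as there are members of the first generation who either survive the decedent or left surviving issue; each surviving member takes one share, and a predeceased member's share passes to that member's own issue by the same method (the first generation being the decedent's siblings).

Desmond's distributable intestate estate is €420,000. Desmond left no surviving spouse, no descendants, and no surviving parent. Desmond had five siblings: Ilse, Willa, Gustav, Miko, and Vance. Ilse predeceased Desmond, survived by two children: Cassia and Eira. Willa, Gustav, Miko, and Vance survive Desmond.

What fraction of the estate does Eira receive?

The entire €420,000 passes to the siblings and their issue.
That amount (€420,000) is divided into 5 shares of €84,000: Willa, Gustav, Miko, and Vance each take €84,000; Ilse's €84,000 share passes to Ilse's issue.
Ilse's share (€84,000) is divided into 2 shares of €42,000: Cassia and Eira each take €42,000.

Eira receives 1/10 of the estate.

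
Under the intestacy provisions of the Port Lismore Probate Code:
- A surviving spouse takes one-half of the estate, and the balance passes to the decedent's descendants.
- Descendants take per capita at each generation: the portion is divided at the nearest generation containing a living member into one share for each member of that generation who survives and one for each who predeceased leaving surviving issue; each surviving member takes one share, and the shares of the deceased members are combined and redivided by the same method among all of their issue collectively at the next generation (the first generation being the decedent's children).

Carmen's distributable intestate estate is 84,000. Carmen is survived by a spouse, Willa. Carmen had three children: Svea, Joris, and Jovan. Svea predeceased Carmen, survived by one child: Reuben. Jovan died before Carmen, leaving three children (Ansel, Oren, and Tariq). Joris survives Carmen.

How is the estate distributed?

Willa takes one-half of 84,000 = 42,000. The remaining 42,000 passes to the descendants.
The descendants' portion (42,000) is divided at the children's generation into 3 shares of 14,000. Joris takes 14,000. The 2 shares of the deceased (Svea and Jovan) are combined into a pool of 28,000.
That pool (28,000) is divided at the grandchildren's generation equally among Reuben, Ansel, Oren, and Tariq: 7,000 each.

Willa: 42,000; Reuben: 7,000; Joris: 14,000; Ansel: 7,000; Oren: 7,000; Tariq: 7,000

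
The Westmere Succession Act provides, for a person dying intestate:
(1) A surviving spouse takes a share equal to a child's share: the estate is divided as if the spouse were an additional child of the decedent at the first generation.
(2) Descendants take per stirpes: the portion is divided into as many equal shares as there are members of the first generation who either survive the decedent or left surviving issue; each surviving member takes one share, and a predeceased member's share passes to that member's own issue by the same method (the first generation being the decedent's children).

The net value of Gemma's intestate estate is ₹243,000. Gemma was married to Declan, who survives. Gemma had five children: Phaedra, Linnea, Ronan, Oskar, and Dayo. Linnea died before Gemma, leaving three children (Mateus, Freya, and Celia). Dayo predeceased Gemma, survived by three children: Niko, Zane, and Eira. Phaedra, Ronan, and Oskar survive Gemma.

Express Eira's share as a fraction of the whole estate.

Eira receives 1/18 of the estate.

The spouse counts as an additional share at the children's level, so there are 6 primary shares of ₹40,500. Declan takes one such share (₹40,500).
The children's combined portion (₹202,500) is divided into 5 shares of ₹40,500: Phaedra, Ronan, and Oskar each take ₹40,500; Linnea's ₹40,500 share passes to Linnea's issue; Dayo's ₹40,500 share passes to Dayo's issue.
Linnea's share (₹40,500) is divided into 3 shares of ₹13,500: Mateus, Freya, and Celia each take ₹13,500.
Dayo's share (₹40,500) is divided into 3 shares of ₹13,500: Niko, Zane, and Eira each take ₹13,500.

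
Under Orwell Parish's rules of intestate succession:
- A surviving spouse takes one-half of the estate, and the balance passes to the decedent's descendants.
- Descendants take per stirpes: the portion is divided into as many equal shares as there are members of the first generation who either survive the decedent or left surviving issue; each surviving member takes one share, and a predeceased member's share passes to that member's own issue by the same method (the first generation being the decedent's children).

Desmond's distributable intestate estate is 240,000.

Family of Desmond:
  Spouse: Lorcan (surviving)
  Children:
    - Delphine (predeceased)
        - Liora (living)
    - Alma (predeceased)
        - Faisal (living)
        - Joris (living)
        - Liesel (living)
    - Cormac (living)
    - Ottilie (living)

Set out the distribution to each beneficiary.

Lorcan: 120,000; Liora: 30,000; Faisal: 10,000; Joris: 10,000; Liesel: 10,000; Cormac: 30,000; Ottilie: 30,000

Lorcan takes one-half of 240,000 = 120,000. The remaining 120,000 passes to the descendants.
The descendants' portion (120,000) is divided into 4 shares of 30,000: Cormac and Ottilie each take 30,000; Delphine's 30,000 share passes to Delphine's issue; Alma's 30,000 share passes to Alma's issue.
Delphine's share (30,000) passes entirely to Liora.
Alma's share (30,000) is divided into 3 shares of 10,000: Faisal, Joris, and Liesel each take 10,000.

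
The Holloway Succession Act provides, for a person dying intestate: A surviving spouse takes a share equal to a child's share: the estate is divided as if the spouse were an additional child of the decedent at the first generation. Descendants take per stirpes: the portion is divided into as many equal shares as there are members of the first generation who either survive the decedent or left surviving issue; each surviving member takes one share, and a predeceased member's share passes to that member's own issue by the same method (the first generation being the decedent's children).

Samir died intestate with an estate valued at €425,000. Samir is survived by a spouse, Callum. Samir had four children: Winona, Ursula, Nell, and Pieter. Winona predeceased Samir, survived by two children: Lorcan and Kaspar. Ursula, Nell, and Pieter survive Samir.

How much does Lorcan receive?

The spouse counts as an additional share at the children's level, so there are 5 primary shares of €85,000. Callum takes one such share (€85,000).
The children's combined portion (€340,000) is divided into 4 shares of €85,000: Ursula, Nell, and Pieter each take €85,000; Winona's €85,000 share passes to Winona's issue.
Winona's share (€85,000) is divided into 2 shares of €42,500: Lorcan and Kaspar each take €42,500.

Lorcan receives €42,500.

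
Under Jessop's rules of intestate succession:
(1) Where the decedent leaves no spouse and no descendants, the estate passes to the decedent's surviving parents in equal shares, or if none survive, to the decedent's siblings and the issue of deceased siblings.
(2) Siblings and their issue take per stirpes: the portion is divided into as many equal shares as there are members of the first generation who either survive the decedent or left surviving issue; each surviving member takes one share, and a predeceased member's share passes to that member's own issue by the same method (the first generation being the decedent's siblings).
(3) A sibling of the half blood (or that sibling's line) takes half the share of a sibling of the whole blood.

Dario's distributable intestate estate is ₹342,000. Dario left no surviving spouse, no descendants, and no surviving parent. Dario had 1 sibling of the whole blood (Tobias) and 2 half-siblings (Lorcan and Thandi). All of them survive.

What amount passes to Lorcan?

Lorcan receives ₹85,500.

The entire ₹342,000 passes to the siblings and their issue.
Counting each half-blood sibling's line as half a unit, there are 2 units in ₹342,000, so one unit is ₹171,000. Whole-blood lines (Tobias) take ₹171,000 each; half-blood lines (Lorcan and Thandi) take ₹85,500 each.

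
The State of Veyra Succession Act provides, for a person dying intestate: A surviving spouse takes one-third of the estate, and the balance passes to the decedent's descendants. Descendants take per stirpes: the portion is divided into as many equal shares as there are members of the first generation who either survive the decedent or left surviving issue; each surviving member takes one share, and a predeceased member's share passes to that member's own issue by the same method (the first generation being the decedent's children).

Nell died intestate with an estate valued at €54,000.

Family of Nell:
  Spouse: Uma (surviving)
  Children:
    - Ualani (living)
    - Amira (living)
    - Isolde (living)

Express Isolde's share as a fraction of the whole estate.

Isolde receives 2/9 of the estate.

Uma takes one-third of €54,000 = €18,000. The remaining €36,000 passes to the descendants.
The descendants' portion (€36,000) is divided into 3 shares of €12,000: Ualani, Amira, and Isolde each take €12,000.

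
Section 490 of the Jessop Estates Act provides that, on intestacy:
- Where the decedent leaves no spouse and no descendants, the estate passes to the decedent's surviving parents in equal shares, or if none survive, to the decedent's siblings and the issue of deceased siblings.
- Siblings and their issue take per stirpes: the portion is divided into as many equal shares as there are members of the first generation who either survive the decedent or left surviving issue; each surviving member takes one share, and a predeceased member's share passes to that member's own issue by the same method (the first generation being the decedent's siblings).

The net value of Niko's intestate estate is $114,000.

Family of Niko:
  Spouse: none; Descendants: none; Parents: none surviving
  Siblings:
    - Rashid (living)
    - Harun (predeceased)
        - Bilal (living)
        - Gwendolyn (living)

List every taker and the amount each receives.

Rashid: $57,000; Bilal: $28,500; Gwendolyn: $28,500

The entire $114,000 passes to the siblings and their issue.
That amount ($114,000) is divided into 2 shares of $57,000: Rashid takes $57,000; Harun's $57,000 share passes to Harun's issue.
Harun's share ($57,000) is divided into 2 shares of $28,500: Bilal and Gwendolyn each take $28,500.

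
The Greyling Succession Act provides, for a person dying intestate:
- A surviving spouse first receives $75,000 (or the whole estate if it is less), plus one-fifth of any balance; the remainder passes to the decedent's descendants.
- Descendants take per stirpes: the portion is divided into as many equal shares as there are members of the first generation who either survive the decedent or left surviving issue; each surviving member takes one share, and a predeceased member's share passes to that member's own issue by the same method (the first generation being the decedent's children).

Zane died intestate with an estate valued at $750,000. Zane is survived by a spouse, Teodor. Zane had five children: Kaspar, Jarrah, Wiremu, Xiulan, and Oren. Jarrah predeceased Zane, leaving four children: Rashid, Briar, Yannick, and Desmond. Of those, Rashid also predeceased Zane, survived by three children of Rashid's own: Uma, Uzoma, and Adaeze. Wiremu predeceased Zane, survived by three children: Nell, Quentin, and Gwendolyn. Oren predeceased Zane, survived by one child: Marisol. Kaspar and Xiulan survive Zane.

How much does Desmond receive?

Desmond receives $27,000.

Teodor first takes $75,000, leaving a balance of $675,000. Teodor then takes one-fifth of the balance ($135,000), for a total of $210,000. The remaining $540,000 passes to the descendants.
The descendants' portion ($540,000) is divided into 5 shares of $108,000: Kaspar and Xiulan each take $108,000; Jarrah's $108,000 share passes to Jarrah's issue; Wiremu's $108,000 share passes to Wiremu's issue; Oren's $108,000 share passes to Oren's issue.
Jarrah's share ($108,000) is divided into 4 shares of $27,000: Briar, Yannick, and Desmond each take $27,000; Rashid's $27,000 share passes to Rashid's issue.
Rashid's share ($27,000) is divided into 3 shares of $9,000: Uma, Uzoma, and Adaeze each take $9,000.
Wiremu's share ($108,000) is divided into 3 shares of $36,000: Nell, Quentin, and Gwendolyn each take $36,000.
Oren's share ($108,000) passes entirely to Marisol.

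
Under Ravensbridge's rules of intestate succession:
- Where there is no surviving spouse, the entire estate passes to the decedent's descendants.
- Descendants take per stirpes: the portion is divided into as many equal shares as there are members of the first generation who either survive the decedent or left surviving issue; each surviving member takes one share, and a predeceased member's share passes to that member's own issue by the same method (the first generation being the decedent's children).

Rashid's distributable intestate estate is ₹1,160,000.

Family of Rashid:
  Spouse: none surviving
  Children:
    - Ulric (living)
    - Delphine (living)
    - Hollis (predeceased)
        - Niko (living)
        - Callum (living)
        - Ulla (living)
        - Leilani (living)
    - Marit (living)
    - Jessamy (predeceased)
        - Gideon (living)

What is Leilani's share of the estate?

Leilani receives ₹58,000.

The entire ₹1,160,000 passes to the descendants.
That amount (₹1,160,000) is divided into 5 shares of ₹232,000: Ulric, Delphine, and Marit each take ₹232,000; Hollis's ₹232,000 share passes to Hollis's issue; Jessamy's ₹232,000 share passes to Jessamy's issue.
Hollis's share (₹232,000) is divided into 4 shares of ₹58,000: Niko, Callum, Ulla, and Leilani each take ₹58,000.
Jessamy's share (₹232,000) passes entirely to Gideon.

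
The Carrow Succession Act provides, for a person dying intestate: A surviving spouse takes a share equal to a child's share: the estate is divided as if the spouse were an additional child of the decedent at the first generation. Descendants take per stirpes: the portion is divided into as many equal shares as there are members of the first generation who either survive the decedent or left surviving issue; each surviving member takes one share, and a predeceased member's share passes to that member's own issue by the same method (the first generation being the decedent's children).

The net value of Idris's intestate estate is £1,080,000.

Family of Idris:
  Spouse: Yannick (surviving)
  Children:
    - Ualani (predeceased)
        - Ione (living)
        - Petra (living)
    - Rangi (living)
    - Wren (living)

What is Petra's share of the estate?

The spouse counts as an additional share at the children's level, so there are 4 primary shares of £270,000. Yannick takes one such share (£270,000).
The children's combined portion (£810,000) is divided into 3 shares of £270,000: Rangi and Wren each take £270,000; Ualani's £270,000 share passes to Ualani's issue.
Ualani's share (£270,000) is divided into 2 shares of £135,000: Ione and Petra each take £135,000.

Petra receives £135,000.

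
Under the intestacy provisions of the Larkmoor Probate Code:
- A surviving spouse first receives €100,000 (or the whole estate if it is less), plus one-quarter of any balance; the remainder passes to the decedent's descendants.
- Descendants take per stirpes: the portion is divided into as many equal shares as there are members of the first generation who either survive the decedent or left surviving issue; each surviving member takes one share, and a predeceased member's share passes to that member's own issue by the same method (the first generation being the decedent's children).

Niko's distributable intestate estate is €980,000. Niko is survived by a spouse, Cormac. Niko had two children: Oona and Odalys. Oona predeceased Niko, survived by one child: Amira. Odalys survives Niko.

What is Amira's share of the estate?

Amira receives €330,000.

Cormac first takes €100,000, leaving a balance of €880,000. Cormac then takes one-quarter of the balance (€220,000), for a total of €320,000. The remaining €660,000 passes to the descendants.
The descendants' portion (€660,000) is divided into 2 shares of €330,000: Odalys takes €330,000; Oona's €330,000 share passes to Oona's issue.
Oona's share (€330,000) passes entirely to Amira.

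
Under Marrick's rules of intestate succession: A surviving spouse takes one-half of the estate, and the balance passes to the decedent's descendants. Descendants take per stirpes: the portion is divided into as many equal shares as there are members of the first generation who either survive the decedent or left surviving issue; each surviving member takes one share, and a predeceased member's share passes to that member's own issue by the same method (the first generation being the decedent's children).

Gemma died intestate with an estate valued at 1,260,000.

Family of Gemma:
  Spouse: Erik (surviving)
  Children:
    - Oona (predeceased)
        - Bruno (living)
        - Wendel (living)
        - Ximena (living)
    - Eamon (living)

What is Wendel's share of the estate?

Erik takes one-half of 1,260,000 = 630,000. The remaining 630,000 passes to the descendants.
The descendants' portion (630,000) is divided into 2 shares of 315,000: Eamon takes 315,000; Oona's 315,000 share passes to Oona's issue.
Oona's share (315,000) is divided into 3 shares of 105,000: Bruno, Wendel, and Ximena each take 105,000.

Wendel receives 105,000.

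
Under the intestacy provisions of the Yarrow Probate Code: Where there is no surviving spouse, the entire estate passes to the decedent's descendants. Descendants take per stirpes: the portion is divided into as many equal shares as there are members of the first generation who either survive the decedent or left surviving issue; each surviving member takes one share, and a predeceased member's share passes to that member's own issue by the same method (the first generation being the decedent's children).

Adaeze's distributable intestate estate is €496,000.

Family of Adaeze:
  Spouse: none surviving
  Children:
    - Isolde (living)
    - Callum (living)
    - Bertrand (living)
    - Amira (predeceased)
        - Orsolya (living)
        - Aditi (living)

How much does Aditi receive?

The entire €496,000 passes to the descendants.
That amount (€496,000) is divided into 4 shares of €124,000: Isolde, Callum, and Bertrand each take €124,000; Amira's €124,000 share passes to Amira's issue.
Amira's share (€124,000) is divided into 2 shares of €62,000: Orsolya and Aditi each take €62,000.

Aditi receives €62,000.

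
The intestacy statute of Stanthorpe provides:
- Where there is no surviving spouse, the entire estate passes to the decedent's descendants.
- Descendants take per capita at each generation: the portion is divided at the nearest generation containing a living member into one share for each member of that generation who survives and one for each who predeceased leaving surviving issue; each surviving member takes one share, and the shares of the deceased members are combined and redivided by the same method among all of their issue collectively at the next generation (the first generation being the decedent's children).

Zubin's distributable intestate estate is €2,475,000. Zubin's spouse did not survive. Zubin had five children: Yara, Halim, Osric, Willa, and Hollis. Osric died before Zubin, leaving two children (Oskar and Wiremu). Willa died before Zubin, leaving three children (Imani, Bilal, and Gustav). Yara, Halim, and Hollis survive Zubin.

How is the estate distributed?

The entire €2,475,000 passes to the descendants.
That amount (€2,475,000) is divided at the children's generation into 5 shares of €495,000. Yara, Halim, and Hollis each take €495,000. The 2 shares of the deceased (Osric and Willa) are combined into a pool of €990,000.
That pool (€990,000) is divided at the grandchildren's generation equally among Oskar, Wiremu, Imani, Bilal, and Gustav: €198,000 each.

Yara: €495,000; Halim: €495,000; Oskar: €198,000; Wiremu: €198,000; Imani: €198,000; Bilal: €198,000; Gustav: €198,000; Hollis: €495,000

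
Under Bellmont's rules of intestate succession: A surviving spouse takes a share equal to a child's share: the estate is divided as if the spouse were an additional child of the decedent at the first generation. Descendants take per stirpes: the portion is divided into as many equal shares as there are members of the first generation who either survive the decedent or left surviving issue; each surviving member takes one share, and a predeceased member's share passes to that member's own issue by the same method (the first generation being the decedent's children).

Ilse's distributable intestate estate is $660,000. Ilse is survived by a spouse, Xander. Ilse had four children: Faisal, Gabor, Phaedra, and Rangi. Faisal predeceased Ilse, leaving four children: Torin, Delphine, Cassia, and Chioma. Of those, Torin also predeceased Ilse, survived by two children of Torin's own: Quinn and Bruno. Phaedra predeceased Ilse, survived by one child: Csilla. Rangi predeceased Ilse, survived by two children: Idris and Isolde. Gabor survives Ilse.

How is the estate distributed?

Xander: $132,000; Quinn: $16,500; Bruno: $16,500; Delphine: $33,000; Cassia: $33,000; Chioma: $33,000; Gabor: $132,000; Csilla: $132,000; Idris: $66,000; Isolde: $66,000

The spouse counts as an additional share at the children's level, so there are 5 primary shares of $132,000. Xander takes one such share ($132,000).
The children's combined portion ($528,000) is divided into 4 shares of $132,000: Gabor takes $132,000; Faisal's $132,000 share passes to Faisal's issue; Phaedra's $132,000 share passes to Phaedra's issue; Rangi's $132,000 share passes to Rangi's issue.
Faisal's share ($132,000) is divided into 4 shares of $33,000: Delphine, Cassia, and Chioma each take $33,000; Torin's $33,000 share passes to Torin's issue.
Torin's share ($33,000) is divided into 2 shares of $16,500: Quinn and Bruno each take $16,500.
Phaedra's share ($132,000) passes entirely to Csilla.
Rangi's share ($132,000) is divided into 2 shares of $66,000: Idris and Isolde each take $66,000.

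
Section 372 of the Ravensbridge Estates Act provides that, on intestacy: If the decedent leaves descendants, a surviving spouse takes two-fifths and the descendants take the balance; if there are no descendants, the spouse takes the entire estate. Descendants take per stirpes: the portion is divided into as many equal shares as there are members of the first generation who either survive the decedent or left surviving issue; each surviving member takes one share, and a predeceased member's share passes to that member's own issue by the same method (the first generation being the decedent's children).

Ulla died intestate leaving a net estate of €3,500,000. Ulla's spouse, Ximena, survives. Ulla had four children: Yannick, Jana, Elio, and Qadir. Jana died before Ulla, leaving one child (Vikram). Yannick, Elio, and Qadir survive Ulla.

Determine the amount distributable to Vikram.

Ximena takes two-fifths of €3,500,000 = €1,400,000. The remaining €2,100,000 passes to the descendants.
The descendants' portion (€2,100,000) is divided into 4 shares of €525,000: Yannick, Elio, and Qadir each take €525,000; Jana's €525,000 share passes to Jana's issue.
Jana's share (€525,000) passes entirely to Vikram.

Vikram receives €525,000.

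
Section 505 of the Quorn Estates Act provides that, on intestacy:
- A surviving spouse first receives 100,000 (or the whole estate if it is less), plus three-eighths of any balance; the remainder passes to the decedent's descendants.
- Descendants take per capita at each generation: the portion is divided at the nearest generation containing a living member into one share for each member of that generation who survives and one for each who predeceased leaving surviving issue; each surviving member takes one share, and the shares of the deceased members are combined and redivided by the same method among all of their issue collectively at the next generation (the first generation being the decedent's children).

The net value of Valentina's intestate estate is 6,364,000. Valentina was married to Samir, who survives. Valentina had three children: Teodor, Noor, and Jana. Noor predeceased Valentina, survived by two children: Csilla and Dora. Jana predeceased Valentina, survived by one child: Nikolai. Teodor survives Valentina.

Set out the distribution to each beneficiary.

Samir first takes 100,000, leaving a balance of 6,264,000. Samir then takes three-eighths of the balance (2,349,000), for a total of 2,449,000. The remaining 3,915,000 passes to the descendants.
The descendants' portion (3,915,000) is divided at the children's generation into 3 shares of 1,305,000. Teodor takes 1,305,000. The 2 shares of the deceased (Noor and Jana) are combined into a pool of 2,610,000.
That pool (2,610,000) is divided at the grandchildren's generation equally among Csilla, Dora, and Nikolai: 870,000 each.

Samir: 2,449,000; Teodor: 1,305,000; Csilla: 870,000; Dora: 870,000; Nikolai: 870,000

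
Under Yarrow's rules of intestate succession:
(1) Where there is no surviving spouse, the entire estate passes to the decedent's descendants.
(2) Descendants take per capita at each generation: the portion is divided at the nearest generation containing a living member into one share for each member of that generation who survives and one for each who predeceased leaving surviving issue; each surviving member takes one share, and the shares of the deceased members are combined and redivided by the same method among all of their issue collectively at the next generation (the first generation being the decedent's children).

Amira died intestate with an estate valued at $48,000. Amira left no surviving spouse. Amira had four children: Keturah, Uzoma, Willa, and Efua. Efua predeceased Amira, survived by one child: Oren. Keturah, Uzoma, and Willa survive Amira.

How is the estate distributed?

Keturah: $12,000; Uzoma: $12,000; Willa: $12,000; Oren: $12,000

The entire $48,000 passes to the descendants.
That amount ($48,000) is divided at the children's generation into 4 shares of $12,000. Keturah, Uzoma, and Willa each take $12,000. The remaining share for the deceased Efua ($12,000) is carried to the next generation.
That pool ($12,000) passes entirely to Oren, the sole taker at the grandchildren's generation.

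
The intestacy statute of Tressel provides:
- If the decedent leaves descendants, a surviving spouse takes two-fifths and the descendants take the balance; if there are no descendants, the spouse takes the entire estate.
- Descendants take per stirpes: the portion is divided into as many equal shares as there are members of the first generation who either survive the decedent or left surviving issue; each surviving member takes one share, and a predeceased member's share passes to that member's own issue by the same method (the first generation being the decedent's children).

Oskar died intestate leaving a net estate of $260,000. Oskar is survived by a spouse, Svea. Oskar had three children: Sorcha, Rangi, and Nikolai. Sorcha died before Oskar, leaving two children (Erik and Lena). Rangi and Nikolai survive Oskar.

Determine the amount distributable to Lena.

Lena receives $26,000.

Svea takes two-fifths of $260,000 = $104,000. The remaining $156,000 passes to the descendants.
The descendants' portion ($156,000) is divided into 3 shares of $52,000: Rangi and Nikolai each take $52,000; Sorcha's $52,000 share passes to Sorcha's issue.
Sorcha's share ($52,000) is divided into 2 shares of $26,000: Erik and Lena each take $26,000.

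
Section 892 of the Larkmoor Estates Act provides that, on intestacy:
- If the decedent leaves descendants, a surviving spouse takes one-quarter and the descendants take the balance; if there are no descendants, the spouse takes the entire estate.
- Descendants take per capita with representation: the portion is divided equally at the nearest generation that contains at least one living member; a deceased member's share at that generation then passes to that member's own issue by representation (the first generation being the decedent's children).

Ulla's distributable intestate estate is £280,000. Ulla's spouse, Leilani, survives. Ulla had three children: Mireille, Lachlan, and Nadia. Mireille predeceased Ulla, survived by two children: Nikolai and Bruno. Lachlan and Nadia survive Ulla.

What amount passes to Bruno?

Bruno receives £35,000.

Leilani takes one-quarter of £280,000 = £70,000. The remaining £210,000 passes to the descendants.
The descendants' portion (£210,000) is divided into 3 shares of £70,000: Lachlan and Nadia each take £70,000; Mireille's £70,000 share passes to Mireille's issue.
Mireille's share (£70,000) is divided into 2 shares of £35,000: Nikolai and Bruno each take £35,000.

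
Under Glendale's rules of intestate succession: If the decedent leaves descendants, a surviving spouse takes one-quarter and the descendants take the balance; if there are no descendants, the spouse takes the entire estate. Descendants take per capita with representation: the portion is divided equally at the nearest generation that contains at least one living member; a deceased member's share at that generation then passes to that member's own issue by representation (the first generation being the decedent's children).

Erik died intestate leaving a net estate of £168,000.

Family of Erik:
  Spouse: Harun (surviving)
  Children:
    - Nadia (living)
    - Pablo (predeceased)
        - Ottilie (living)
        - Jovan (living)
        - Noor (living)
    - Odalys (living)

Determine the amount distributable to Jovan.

Harun takes one-quarter of £168,000 = £42,000. The remaining £126,000 passes to the descendants.
The descendants' portion (£126,000) is divided into 3 shares of £42,000: Nadia and Odalys each take £42,000; Pablo's £42,000 share passes to Pablo's issue.
Pablo's share (£42,000) is divided into 3 shares of £14,000: Ottilie, Jovan, and Noor each take £14,000.

Jovan receives £14,000.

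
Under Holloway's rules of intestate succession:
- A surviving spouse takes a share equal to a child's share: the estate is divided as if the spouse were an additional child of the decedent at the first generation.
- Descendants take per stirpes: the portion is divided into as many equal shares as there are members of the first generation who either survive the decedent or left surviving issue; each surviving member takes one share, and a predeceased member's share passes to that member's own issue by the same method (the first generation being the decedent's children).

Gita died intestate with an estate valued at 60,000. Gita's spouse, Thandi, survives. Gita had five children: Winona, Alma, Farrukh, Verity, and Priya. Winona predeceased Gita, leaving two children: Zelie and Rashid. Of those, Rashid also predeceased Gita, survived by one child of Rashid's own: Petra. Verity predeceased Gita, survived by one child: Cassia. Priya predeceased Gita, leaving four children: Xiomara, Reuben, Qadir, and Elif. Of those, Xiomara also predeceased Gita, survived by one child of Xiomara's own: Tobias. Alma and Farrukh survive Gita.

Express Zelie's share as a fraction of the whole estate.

The spouse counts as an additional share at the children's level, so there are 6 primary shares of 10,000. Thandi takes one such share (10,000).
The children's combined portion (50,000) is divided into 5 shares of 10,000: Alma and Farrukh each take 10,000; Winona's 10,000 share passes to Winona's issue; Verity's 10,000 share passes to Verity's issue; Priya's 10,000 share passes to Priya's issue.
Winona's share (10,000) is divided into 2 shares of 5,000: Zelie takes 5,000; Rashid's 5,000 share passes to Rashid's issue.
Rashid's share (5,000) passes entirely to Petra.
Verity's share (10,000) passes entirely to Cassia.
Priya's share (10,000) is divided into 4 shares of 2,500: Reuben, Qadir, and Elif each take 2,500; Xiomara's 2,500 share passes to Xiomara's issue.
Xiomara's share (2,500) passes entirely to Tobias.

Zelie receives 1/12 of the estate.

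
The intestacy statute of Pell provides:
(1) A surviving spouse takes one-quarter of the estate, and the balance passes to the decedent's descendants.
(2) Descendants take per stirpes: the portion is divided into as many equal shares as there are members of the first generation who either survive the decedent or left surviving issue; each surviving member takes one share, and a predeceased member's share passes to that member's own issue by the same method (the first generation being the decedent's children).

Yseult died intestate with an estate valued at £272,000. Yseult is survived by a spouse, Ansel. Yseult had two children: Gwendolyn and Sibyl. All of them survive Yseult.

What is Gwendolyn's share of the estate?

Ansel takes one-quarter of £272,000 = £68,000. The remaining £204,000 passes to the descendants.
The descendants' portion (£204,000) is divided into 2 shares of £102,000: Gwendolyn and Sibyl each take £102,000.

Gwendolyn receives £102,000.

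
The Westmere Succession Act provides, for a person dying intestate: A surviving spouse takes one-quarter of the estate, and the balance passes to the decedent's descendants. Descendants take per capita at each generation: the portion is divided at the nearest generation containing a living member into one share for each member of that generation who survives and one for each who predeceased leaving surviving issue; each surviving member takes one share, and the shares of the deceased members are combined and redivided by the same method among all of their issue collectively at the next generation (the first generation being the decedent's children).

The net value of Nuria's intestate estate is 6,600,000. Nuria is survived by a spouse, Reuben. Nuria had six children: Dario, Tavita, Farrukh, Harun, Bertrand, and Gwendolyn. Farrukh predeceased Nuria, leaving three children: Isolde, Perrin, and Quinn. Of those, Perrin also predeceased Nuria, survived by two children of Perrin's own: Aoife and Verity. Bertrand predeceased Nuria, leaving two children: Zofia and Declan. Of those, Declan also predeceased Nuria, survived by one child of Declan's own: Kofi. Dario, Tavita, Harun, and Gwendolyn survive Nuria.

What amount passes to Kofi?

Kofi receives 220,000.

Reuben takes one-quarter of 6,600,000 = 1,650,000. The remaining 4,950,000 passes to the descendants.
The descendants' portion (4,950,000) is divided at the children's generation into 6 shares of 825,000. Dario, Tavita, Harun, and Gwendolyn each take 825,000. The 2 shares of the deceased (Farrukh and Bertrand) are combined into a pool of 1,650,000.
That pool (1,650,000) is divided at the grandchildren's generation into 5 shares of 330,000. Isolde, Quinn, and Zofia each take 330,000. The 2 shares of the deceased (Perrin and Declan) are combined into a pool of 660,000.
That pool (660,000) is divided at the great-grandchildren's generation equally among Aoife, Verity, and Kofi: 220,000 each.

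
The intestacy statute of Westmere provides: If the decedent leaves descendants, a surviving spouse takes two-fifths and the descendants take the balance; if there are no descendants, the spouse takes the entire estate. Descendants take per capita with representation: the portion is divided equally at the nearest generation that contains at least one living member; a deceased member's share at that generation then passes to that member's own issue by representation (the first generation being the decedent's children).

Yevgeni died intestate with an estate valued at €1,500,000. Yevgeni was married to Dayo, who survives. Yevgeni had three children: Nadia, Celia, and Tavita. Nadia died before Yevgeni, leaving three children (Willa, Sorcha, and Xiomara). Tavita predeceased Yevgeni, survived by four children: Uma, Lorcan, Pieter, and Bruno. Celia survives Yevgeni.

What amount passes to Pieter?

Dayo takes two-fifths of €1,500,000 = €600,000. The remaining €900,000 passes to the descendants.
The descendants' portion (€900,000) is divided into 3 shares of €300,000: Celia takes €300,000; Nadia's €300,000 share passes to Nadia's issue; Tavita's €300,000 share passes to Tavita's issue.
Nadia's share (€300,000) is divided into 3 shares of €100,000: Willa, Sorcha, and Xiomara each take €100,000.
Tavita's share (€300,000) is divided into 4 shares of €75,000: Uma, Lorcan, Pieter, and Bruno each take €75,000.

Pieter receives €75,000.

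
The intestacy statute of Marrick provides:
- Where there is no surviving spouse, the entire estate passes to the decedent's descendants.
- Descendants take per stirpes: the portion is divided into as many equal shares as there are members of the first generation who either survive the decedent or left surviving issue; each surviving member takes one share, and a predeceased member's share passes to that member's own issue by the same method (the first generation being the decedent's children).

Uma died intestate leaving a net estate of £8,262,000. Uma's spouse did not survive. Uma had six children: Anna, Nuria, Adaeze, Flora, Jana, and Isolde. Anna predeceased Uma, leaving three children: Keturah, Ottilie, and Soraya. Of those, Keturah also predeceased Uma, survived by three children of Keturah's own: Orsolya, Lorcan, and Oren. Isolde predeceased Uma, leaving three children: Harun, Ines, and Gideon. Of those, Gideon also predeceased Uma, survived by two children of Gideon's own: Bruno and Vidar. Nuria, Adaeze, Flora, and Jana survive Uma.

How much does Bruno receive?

Bruno receives £229,500.

The entire £8,262,000 passes to the descendants.
That amount (£8,262,000) is divided into 6 shares of £1,377,000: Nuria, Adaeze, Flora, and Jana each take £1,377,000; Anna's £1,377,000 share passes to Anna's issue; Isolde's £1,377,000 share passes to Isolde's issue.
Anna's share (£1,377,000) is divided into 3 shares of £459,000: Ottilie and Soraya each take £459,000; Keturah's £459,000 share passes to Keturah's issue.
Keturah's share (£459,000) is divided into 3 shares of £153,000: Orsolya, Lorcan, and Oren each take £153,000.
Isolde's share (£1,377,000) is divided into 3 shares of £459,000: Harun and Ines each take £459,000; Gideon's £459,000 share passes to Gideon's issue.
Gideon's share (£459,000) is divided into 2 shares of £229,500: Bruno and Vidar each take £229,500.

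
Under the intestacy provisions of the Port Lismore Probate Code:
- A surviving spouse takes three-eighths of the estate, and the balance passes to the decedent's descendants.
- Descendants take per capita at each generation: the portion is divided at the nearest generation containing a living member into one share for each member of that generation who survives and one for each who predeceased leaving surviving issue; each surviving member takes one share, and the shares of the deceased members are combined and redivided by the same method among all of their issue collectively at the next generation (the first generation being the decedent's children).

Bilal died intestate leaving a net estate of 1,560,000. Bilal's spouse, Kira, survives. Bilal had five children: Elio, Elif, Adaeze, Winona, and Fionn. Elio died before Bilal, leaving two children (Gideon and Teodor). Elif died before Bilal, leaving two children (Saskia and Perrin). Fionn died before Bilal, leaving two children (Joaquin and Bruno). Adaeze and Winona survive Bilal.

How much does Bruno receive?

Bruno receives 97,500.

Kira takes three-eighths of 1,560,000 = 585,000. The remaining 975,000 passes to the descendants.
The descendants' portion (975,000) is divided at the children's generation into 5 shares of 195,000. Adaeze and Winona each take 195,000. The 3 shares of the deceased (Elio, Elif, and Fionn) are combined into a pool of 585,000.
That pool (585,000) is divided at the grandchildren's generation equally among Gideon, Teodor, Saskia, Perrin, Joaquin, and Bruno: 97,500 each.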